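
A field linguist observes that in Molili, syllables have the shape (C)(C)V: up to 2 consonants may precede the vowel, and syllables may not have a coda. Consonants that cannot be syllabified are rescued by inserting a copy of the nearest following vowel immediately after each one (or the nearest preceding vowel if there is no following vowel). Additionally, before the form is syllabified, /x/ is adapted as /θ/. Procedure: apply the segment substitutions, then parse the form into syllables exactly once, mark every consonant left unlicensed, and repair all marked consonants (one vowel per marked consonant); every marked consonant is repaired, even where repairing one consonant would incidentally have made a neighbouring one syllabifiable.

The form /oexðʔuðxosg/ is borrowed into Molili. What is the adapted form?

oeθuðʔuðθosogo

Substitution: /x/ → /θ/, giving /oeθðʔuðθosg/.
Under (C)(C)V, the unsyllabifiable consonants are /θ/, /s/, /g/ (no codas are permitted; onsets may contain at most 2 consonants).
Each unlicensed consonant becomes the onset of a new syllable: /θ/ → /θu/, /s/ → /so/, /g/ → /go/.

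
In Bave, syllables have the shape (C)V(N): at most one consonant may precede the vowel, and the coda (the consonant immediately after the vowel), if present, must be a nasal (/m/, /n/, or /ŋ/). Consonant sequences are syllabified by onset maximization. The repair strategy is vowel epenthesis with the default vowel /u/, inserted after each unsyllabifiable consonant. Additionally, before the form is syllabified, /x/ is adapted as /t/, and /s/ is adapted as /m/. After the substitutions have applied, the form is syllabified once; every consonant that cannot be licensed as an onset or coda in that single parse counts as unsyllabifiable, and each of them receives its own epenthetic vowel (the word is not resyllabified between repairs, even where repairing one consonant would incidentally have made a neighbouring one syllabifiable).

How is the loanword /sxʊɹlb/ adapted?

Substitution: /s/ → /m/, /x/ → /t/, giving /mtʊɹlb/.
Under (C)V(N), the unsyllabifiable consonants are /m/, /ɹ/, /l/, /b/ (only a nasal (/m/, /n/, or /ŋ/) is licensed in coda position; onsets are limited to one consonant).
Epenthesis after each stranded consonant: /m/ → /mu/, /ɹ/ → /ɹu/, /l/ → /lu/, /b/ → /bu/.

mutʊɹulubu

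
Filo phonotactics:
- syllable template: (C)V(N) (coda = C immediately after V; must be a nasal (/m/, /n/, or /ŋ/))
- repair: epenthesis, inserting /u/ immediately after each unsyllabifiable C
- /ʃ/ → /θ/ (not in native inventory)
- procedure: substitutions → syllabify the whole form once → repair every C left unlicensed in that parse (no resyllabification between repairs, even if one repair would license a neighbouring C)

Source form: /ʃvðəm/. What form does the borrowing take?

θuvuðəm

Substitution: /ʃ/ → /θ/, giving /θvðəm/.
The consonants /θ/, /v/ cannot be parsed into a legal (C)V(N) syllable (only a nasal (/m/, /n/, or /ŋ/) is licensed in coda position; onsets are limited to one consonant).
Each unlicensed consonant becomes the onset of a new syllable: /θ/ → /θu/, /v/ → /vu/.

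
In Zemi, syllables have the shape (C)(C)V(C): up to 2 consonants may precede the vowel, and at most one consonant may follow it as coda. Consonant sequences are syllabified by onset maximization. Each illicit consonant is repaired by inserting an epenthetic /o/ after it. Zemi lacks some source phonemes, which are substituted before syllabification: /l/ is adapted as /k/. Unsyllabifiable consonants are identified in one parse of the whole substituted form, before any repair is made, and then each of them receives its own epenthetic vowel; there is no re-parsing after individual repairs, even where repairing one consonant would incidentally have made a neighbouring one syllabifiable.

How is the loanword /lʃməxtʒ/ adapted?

koʃməxtoʒo

Substitution: /l/ → /k/, giving /kʃməxtʒ/.
Under (C)(C)V(C), the unsyllabifiable consonants are /k/, /t/, /ʒ/ (at most one coda consonant is licensed; onsets may contain at most 2 consonants).
Epenthesis after each stranded consonant: /k/ → /ko/, /t/ → /to/, /ʒ/ → /ʒo/.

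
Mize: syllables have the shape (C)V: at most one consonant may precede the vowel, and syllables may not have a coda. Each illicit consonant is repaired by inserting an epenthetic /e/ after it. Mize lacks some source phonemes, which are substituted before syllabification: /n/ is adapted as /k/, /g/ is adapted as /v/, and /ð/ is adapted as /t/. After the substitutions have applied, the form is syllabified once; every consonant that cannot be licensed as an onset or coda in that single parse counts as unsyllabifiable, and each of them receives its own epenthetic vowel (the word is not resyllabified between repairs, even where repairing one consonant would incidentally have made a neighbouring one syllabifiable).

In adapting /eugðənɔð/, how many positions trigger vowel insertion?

2

After substitution the input is /euvtəkɔt/.
The unsyllabifiable consonants are /v/, /t/; each receives one epenthetic vowel.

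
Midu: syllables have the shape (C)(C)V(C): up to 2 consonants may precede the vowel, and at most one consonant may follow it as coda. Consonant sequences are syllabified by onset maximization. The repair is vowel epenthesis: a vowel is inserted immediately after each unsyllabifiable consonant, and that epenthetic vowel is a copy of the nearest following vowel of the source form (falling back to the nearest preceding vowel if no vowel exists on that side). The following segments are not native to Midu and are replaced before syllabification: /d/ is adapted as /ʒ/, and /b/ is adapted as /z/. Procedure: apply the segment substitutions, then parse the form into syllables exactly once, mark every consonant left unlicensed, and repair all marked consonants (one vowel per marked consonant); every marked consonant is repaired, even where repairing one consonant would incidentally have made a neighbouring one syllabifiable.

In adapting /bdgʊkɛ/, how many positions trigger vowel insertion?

After substitution the input is /zʒgʊkɛ/.
The unsyllabifiable consonants are /z/; each receives one epenthetic vowel.

1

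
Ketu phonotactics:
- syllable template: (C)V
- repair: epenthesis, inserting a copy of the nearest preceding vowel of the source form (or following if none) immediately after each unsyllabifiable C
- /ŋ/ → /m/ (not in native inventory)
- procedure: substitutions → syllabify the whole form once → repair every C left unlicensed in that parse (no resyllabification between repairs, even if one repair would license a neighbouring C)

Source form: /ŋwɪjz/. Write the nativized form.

mɪwɪjɪzɪ

Substitution: /ŋ/ → /m/, giving /mwɪjz/.
The consonants /m/, /j/, /z/ cannot be parsed into a legal (C)V syllable (no codas are permitted; onsets are limited to one consonant).
Epenthesis after each stranded consonant: /m/ → /mɪ/, /j/ → /jɪ/, /z/ → /zɪ/.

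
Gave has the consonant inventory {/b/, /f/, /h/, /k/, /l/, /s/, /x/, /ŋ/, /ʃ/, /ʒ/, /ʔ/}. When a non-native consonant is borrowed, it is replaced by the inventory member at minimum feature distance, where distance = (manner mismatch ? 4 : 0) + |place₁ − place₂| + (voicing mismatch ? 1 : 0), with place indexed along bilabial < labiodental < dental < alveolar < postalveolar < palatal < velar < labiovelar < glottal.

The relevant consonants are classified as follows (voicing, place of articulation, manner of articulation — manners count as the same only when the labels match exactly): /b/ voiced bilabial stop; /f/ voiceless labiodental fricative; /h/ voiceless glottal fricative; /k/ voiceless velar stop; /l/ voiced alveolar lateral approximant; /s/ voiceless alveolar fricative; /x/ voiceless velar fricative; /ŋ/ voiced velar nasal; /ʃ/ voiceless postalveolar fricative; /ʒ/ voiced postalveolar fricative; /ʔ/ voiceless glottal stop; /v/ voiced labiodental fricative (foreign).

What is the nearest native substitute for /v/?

/f/ is closest: same manner (fricative), place distance 0 (labiodental→labiodental), voicing differs (+1); total 1. Next closest is /s/ at distance 3.

f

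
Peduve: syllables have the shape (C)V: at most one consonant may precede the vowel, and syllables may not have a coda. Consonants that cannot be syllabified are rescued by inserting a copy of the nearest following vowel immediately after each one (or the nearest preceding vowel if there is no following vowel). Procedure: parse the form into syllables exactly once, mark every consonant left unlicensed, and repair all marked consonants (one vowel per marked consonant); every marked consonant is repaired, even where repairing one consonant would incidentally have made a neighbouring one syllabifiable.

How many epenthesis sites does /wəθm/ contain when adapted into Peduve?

The unsyllabifiable consonants are /θ/, /m/; each receives one epenthetic vowel.

2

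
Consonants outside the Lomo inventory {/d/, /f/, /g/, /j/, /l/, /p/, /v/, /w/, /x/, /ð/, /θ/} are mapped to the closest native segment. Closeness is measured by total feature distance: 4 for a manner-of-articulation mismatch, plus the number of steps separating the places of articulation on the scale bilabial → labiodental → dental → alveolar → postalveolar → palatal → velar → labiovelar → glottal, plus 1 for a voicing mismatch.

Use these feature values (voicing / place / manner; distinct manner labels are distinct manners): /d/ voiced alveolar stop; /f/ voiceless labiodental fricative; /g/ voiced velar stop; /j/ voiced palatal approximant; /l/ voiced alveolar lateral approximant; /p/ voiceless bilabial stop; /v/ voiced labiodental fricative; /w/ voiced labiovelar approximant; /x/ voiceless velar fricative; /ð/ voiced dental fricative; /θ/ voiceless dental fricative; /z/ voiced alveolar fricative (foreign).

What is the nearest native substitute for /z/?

/ð/ is closest: same manner (fricative), place distance 1 (alveolar→dental), same voicing; total 1. Next closest is /v/ at distance 2.

ð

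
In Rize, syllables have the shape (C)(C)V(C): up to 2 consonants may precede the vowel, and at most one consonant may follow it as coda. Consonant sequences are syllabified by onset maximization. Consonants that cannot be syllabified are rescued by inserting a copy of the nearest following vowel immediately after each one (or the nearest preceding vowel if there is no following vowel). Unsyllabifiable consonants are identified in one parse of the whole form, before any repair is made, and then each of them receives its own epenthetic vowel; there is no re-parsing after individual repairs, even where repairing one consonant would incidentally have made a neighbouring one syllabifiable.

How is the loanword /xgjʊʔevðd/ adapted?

xʊgjʊʔevðede

Under (C)(C)V(C), the unsyllabifiable consonants are /x/, /ð/, /d/ (at most one coda consonant is licensed; onsets may contain at most 2 consonants).
Inserting the epenthetic vowel yields /x/ → /xʊ/, /ð/ → /ðe/, /d/ → /de/.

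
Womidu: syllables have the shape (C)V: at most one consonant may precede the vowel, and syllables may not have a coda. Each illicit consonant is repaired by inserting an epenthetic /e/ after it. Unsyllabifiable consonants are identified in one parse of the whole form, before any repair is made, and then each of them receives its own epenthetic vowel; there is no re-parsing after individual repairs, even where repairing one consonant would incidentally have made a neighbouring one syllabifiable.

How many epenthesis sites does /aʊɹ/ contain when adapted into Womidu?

The unsyllabifiable consonants are /ɹ/; each receives one epenthetic vowel.

1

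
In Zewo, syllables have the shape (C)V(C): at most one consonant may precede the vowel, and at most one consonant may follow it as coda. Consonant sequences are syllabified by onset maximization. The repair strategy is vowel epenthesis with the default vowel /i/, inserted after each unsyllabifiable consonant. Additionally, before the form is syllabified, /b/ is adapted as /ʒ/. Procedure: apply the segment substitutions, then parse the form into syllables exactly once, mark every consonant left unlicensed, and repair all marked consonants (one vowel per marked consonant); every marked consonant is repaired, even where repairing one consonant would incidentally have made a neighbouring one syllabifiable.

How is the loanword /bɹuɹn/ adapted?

ʒiɹuɹni

Substitution: /b/ → /ʒ/, giving /ʒɹuɹn/.
The consonants /ʒ/, /n/ cannot be parsed into a legal (C)V(C) syllable (at most one coda consonant is licensed; onsets are limited to one consonant).
Each unlicensed consonant becomes the onset of a new syllable: /ʒ/ → /ʒi/, /n/ → /ni/.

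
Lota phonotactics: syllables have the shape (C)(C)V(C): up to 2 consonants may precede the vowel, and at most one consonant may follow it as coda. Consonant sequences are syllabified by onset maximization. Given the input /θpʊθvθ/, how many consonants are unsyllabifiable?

2

Syllabifying with onset maximization leaves /v/, /θ/ stranded (at most one coda consonant is licensed; onsets may contain at most 2 consonants).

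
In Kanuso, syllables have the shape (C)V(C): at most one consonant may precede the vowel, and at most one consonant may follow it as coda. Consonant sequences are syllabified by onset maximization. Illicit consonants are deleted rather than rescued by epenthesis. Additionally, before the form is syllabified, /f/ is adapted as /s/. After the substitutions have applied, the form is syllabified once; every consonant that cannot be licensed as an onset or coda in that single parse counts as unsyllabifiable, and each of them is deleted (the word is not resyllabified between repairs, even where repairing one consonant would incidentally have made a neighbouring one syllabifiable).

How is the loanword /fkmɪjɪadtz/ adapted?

Substitution: /f/ → /s/, giving /skmɪjɪadtz/.
Under (C)V(C), the unsyllabifiable consonants are /s/, /k/, /t/, /z/ (at most one coda consonant is licensed; onsets are limited to one consonant).
Deletion applies to /s/, /k/, /t/, /z/.

mɪjɪad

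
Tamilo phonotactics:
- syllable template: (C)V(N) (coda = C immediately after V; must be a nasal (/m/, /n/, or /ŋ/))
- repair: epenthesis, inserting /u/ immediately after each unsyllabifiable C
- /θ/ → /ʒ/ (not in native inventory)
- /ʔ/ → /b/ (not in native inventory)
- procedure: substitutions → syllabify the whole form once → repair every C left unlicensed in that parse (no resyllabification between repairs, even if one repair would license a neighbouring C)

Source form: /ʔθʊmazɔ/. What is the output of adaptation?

Substitution: /ʔ/ → /b/, /θ/ → /ʒ/, giving /bʒʊmazɔ/.
The consonants /b/ cannot be parsed into a legal (C)V(N) syllable (only a nasal (/m/, /n/, or /ŋ/) is licensed in coda position; onsets are limited to one consonant).
Inserting the epenthetic vowel yields /b/ → /bu/.

buʒʊmazɔ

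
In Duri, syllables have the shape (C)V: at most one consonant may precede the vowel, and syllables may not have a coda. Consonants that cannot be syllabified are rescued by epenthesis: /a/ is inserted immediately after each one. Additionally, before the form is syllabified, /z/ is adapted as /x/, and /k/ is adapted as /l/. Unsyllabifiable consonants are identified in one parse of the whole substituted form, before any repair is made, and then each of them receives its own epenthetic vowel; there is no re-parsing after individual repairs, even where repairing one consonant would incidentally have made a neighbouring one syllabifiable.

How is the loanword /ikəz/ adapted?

iləxa

Substitution: /k/ → /l/, /z/ → /x/, giving /iləx/.
Syllabifying with onset maximization leaves /x/ stranded (no codas are permitted; onsets are limited to one consonant).
Epenthesis after each stranded consonant: /x/ → /xa/.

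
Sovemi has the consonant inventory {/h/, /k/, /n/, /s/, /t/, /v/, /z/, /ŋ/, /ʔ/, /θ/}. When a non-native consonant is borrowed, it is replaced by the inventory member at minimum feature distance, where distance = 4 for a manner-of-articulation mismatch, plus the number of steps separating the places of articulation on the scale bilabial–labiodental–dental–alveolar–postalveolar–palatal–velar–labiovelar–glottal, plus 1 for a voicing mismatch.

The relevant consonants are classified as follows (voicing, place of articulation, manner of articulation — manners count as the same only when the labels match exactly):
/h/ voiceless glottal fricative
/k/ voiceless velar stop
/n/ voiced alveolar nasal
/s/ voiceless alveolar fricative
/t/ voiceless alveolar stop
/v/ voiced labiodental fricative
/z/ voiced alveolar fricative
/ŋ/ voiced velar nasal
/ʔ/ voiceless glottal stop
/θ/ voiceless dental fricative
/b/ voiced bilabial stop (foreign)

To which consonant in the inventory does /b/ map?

/t/ is closest: same manner (stop), place distance 3 (bilabial→alveolar), voicing differs (+1); total 4. Next closest is /v/ at distance 5.

t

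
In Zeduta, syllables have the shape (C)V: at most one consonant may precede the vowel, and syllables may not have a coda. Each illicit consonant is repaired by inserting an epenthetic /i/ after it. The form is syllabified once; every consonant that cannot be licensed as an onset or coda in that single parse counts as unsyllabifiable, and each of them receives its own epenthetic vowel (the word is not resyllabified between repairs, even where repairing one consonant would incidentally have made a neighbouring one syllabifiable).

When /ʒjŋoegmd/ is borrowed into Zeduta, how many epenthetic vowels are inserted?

5

The unsyllabifiable consonants are /ʒ/, /j/, /g/, /m/, /d/; each receives one epenthetic vowel.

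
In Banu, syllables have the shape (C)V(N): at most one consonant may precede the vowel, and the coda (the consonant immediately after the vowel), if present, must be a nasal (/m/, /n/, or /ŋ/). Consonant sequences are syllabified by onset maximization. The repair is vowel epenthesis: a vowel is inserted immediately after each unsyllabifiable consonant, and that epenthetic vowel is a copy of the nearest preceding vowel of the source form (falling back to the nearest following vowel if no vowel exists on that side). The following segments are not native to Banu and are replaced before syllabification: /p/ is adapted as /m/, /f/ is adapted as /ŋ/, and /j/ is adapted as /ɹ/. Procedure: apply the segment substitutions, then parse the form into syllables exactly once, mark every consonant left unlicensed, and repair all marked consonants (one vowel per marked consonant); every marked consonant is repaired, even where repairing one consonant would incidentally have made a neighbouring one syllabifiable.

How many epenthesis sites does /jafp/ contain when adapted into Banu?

After substitution the input is /ɹaŋm/.
The unsyllabifiable consonants are /m/; each receives one epenthetic vowel.

1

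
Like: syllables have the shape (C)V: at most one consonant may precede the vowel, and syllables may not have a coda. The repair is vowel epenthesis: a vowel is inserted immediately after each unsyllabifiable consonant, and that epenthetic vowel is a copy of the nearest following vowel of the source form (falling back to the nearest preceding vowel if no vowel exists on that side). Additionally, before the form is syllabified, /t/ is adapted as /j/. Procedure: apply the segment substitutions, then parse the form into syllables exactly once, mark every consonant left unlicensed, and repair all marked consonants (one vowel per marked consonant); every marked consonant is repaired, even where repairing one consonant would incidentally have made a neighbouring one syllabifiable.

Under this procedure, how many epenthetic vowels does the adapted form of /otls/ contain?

After substitution the input is /ojls/.
The unsyllabifiable consonants are /j/, /l/, /s/; each receives one epenthetic vowel.

3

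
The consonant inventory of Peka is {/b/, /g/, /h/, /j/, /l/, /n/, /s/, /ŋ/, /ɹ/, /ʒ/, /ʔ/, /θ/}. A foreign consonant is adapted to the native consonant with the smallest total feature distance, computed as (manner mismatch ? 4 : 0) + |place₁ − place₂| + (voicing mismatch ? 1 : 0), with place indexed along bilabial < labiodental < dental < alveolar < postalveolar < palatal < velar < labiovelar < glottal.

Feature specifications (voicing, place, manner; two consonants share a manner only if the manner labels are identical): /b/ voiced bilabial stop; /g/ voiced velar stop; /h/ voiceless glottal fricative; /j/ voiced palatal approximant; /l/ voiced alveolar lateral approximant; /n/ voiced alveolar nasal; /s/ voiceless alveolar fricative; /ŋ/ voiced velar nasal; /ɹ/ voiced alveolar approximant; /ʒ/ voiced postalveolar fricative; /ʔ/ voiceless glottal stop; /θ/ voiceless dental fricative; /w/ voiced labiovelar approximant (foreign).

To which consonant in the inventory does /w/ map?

/j/ is closest: same manner (approximant), place distance 2 (labiovelar→palatal), same voicing; total 2. Next closest is /ɹ/ at distance 4.

j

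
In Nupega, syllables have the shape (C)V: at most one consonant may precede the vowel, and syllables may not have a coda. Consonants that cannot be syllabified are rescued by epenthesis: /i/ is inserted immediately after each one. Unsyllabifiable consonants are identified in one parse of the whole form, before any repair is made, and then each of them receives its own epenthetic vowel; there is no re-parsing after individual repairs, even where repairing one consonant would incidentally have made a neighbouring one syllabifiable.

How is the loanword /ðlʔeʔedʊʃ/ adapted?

ðiliʔeʔedʊʃi

The consonants /ð/, /l/, /ʃ/ cannot be parsed into a legal (C)V syllable (no codas are permitted; onsets are limited to one consonant).
Each unlicensed consonant becomes the onset of a new syllable: /ð/ → /ði/, /l/ → /li/, /ʃ/ → /ʃi/.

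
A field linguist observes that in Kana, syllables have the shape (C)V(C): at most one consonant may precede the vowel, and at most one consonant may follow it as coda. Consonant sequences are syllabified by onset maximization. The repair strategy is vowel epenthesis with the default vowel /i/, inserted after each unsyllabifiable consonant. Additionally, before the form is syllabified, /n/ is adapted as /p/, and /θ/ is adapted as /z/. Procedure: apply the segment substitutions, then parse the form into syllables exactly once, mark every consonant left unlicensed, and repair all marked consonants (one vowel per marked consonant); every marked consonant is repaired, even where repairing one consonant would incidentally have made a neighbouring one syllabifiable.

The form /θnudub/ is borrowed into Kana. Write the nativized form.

Substitution: /θ/ → /z/, /n/ → /p/, giving /zpudub/.
Syllabifying with onset maximization leaves /z/ stranded (at most one coda consonant is licensed; onsets are limited to one consonant).
Inserting the epenthetic vowel yields /z/ → /zi/.

zipudub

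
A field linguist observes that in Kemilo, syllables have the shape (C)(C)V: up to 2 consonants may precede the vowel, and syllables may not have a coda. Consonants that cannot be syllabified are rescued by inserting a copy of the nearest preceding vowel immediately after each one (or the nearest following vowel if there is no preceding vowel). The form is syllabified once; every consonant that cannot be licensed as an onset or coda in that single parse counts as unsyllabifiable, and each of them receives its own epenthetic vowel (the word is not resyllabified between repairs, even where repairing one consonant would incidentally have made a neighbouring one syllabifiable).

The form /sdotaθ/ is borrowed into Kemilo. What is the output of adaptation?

sdotaθa

Under (C)(C)V, the unsyllabifiable consonants are /θ/ (no codas are permitted; onsets may contain at most 2 consonants).
Inserting the epenthetic vowel yields /θ/ → /θa/.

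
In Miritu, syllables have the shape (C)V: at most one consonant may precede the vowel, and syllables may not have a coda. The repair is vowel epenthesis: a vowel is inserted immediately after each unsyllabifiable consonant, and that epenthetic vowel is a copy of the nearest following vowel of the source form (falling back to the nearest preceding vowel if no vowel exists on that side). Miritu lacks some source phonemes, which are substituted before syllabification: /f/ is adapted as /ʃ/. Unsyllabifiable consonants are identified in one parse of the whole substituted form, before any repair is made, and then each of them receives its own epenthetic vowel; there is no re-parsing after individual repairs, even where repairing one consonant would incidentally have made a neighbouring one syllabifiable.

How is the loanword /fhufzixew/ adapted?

ʃuhuʃizixewe

Substitution: /f/ → /ʃ/, giving /ʃhuʃzixew/.
Under (C)V, the unsyllabifiable consonants are /ʃ/, /ʃ/, /w/ (no codas are permitted; onsets are limited to one consonant).
Each unlicensed consonant becomes the onset of a new syllable: /ʃ/ → /ʃu/, /ʃ/ → /ʃi/, /w/ → /we/.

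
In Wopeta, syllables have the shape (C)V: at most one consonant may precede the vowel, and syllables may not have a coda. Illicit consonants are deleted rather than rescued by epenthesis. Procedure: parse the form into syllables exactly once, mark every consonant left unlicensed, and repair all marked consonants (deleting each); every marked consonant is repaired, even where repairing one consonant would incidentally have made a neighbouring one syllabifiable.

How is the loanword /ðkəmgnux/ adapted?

kənu

Syllabifying with onset maximization leaves /ð/, /m/, /g/, /x/ stranded (no codas are permitted; onsets are limited to one consonant).
Each unlicensed consonant is deleted: /ð/, /m/, /g/, /x/.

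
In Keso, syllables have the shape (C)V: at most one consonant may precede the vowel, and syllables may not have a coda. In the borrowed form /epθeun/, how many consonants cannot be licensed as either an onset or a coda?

2

Syllabifying with onset maximization leaves /p/, /n/ stranded (no codas are permitted; onsets are limited to one consonant).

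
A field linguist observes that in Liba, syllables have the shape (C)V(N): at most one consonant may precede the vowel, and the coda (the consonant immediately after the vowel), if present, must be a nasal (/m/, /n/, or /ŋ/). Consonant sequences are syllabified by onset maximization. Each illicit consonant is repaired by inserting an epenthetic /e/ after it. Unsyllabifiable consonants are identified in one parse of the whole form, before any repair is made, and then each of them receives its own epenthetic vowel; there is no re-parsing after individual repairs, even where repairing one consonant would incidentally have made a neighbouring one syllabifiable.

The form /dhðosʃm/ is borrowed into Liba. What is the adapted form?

Under (C)V(N), the unsyllabifiable consonants are /d/, /h/, /s/, /ʃ/, /m/ (only a nasal (/m/, /n/, or /ŋ/) is licensed in coda position; onsets are limited to one consonant).
Inserting the epenthetic vowel yields /d/ → /de/, /h/ → /he/, /s/ → /se/, /ʃ/ → /ʃe/, /m/ → /me/.

deheðoseʃeme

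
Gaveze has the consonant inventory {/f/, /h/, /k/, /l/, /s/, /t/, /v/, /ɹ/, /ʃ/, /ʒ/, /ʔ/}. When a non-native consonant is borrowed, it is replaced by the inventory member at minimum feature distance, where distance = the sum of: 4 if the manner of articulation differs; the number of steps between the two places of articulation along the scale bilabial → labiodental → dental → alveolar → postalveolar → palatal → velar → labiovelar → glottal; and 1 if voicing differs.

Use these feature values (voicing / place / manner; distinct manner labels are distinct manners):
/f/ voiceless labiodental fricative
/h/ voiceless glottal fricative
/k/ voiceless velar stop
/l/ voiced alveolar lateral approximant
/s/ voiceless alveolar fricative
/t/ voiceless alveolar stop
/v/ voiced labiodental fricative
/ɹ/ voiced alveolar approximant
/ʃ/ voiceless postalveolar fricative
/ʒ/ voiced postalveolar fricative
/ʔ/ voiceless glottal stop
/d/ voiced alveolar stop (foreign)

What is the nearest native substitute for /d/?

t

/t/ is closest: same manner (stop), place distance 0 (alveolar→alveolar), voicing differs (+1); total 1. Next closest is /k/ at distance 4.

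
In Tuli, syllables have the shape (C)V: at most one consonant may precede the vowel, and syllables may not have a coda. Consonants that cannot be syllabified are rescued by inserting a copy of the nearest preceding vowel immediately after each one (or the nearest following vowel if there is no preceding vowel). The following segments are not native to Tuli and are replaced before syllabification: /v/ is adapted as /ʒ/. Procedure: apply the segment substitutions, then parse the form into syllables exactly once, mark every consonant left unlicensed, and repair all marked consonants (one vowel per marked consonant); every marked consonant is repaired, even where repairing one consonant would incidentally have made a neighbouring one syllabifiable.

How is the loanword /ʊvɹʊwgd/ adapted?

ʊʒʊɹʊwʊgʊdʊ

Substitution: /v/ → /ʒ/, giving /ʊʒɹʊwgd/.
Under (C)V, the unsyllabifiable consonants are /ʒ/, /w/, /g/, /d/ (no codas are permitted; onsets are limited to one consonant).
Inserting the epenthetic vowel yields /ʒ/ → /ʒʊ/, /w/ → /wʊ/, /g/ → /gʊ/, /d/ → /dʊ/.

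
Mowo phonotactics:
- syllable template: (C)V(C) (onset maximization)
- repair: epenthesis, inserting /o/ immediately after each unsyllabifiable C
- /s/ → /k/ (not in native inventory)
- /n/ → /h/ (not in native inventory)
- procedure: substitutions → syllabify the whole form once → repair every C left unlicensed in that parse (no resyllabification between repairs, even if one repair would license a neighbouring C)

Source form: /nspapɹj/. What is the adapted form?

hokopapɹojo

Substitution: /n/ → /h/, /s/ → /k/, giving /hkpapɹj/.
Under (C)V(C), the unsyllabifiable consonants are /h/, /k/, /ɹ/, /j/ (at most one coda consonant is licensed; onsets are limited to one consonant).
Each unlicensed consonant becomes the onset of a new syllable: /h/ → /ho/, /k/ → /ko/, /ɹ/ → /ɹo/, /j/ → /jo/.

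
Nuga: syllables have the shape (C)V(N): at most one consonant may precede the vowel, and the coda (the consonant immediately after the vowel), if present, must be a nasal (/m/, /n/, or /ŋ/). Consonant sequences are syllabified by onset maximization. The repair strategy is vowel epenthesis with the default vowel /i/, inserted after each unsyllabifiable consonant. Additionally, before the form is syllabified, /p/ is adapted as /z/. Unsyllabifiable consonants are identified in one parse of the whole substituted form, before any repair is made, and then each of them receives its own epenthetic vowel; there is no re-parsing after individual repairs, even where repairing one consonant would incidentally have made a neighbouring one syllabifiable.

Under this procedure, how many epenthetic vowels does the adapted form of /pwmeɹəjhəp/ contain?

After substitution the input is /zwmeɹəjhəz/.
The unsyllabifiable consonants are /z/, /w/, /j/, /z/; each receives one epenthetic vowel.

4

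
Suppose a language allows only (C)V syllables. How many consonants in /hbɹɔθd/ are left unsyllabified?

4

The consonants /h/, /b/, /θ/, /d/ cannot be parsed into a legal (C)V syllable (no codas are permitted; onsets are limited to one consonant).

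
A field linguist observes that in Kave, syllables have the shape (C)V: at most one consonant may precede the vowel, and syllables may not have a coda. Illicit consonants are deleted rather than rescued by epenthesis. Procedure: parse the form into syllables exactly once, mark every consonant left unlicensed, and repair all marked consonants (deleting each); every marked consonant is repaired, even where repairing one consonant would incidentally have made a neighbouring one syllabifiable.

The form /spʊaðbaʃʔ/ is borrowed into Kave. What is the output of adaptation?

pʊaba

Under (C)V, the unsyllabifiable consonants are /s/, /ð/, /ʃ/, /ʔ/ (no codas are permitted; onsets are limited to one consonant).
Each unlicensed consonant is deleted: /s/, /ð/, /ʃ/, /ʔ/.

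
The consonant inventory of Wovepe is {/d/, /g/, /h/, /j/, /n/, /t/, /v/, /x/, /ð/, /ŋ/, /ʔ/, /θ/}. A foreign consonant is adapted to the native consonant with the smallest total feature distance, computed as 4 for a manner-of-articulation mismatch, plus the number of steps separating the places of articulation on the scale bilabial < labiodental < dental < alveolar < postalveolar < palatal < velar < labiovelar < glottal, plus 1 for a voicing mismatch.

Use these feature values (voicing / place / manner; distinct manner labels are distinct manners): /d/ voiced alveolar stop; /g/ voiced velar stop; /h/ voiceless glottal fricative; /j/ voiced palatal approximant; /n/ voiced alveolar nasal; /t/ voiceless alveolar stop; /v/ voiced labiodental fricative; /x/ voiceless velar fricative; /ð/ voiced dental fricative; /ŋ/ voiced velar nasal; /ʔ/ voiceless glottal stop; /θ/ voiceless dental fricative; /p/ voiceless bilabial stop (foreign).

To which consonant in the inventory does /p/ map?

/t/ is closest: same manner (stop), place distance 3 (bilabial→alveolar), same voicing; total 3. Next closest is /d/ at distance 4.

t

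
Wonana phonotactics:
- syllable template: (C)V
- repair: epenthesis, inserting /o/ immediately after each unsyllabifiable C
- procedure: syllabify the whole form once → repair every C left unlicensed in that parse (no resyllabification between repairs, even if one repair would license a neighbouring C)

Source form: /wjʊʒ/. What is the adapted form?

wojʊʒo

Syllabifying with onset maximization leaves /w/, /ʒ/ stranded (no codas are permitted; onsets are limited to one consonant).
Each unlicensed consonant becomes the onset of a new syllable: /w/ → /wo/, /ʒ/ → /ʒo/.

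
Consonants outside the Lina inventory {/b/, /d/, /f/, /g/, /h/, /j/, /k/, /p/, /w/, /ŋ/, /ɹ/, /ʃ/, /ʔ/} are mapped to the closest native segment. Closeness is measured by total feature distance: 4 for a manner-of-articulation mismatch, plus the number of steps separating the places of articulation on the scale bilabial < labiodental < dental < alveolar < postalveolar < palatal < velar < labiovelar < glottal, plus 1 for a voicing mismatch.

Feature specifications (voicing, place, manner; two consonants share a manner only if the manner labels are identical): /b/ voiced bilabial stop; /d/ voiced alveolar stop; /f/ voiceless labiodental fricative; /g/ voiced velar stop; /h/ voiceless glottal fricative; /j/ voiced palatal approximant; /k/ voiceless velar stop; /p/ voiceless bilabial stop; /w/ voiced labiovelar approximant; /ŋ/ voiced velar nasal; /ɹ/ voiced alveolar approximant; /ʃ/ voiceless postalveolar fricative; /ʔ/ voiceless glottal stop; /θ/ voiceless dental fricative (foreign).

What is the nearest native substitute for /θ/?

f

/f/ is closest: same manner (fricative), place distance 1 (dental→labiodental), same voicing; total 1. Next closest is /ʃ/ at distance 2.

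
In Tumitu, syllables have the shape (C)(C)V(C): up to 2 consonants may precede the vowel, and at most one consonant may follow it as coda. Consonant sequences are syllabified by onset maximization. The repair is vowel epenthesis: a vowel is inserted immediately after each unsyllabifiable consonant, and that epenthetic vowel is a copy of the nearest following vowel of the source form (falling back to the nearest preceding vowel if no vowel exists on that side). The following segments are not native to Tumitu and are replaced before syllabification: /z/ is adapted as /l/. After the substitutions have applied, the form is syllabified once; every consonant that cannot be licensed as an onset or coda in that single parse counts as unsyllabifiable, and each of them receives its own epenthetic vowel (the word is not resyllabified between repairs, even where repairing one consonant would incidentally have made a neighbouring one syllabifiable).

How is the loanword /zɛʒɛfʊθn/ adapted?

Substitution: /z/ → /l/, giving /lɛʒɛfʊθn/.
Under (C)(C)V(C), the unsyllabifiable consonants are /n/ (at most one coda consonant is licensed; onsets may contain at most 2 consonants).
Each unlicensed consonant becomes the onset of a new syllable: /n/ → /nʊ/.

lɛʒɛfʊθnʊ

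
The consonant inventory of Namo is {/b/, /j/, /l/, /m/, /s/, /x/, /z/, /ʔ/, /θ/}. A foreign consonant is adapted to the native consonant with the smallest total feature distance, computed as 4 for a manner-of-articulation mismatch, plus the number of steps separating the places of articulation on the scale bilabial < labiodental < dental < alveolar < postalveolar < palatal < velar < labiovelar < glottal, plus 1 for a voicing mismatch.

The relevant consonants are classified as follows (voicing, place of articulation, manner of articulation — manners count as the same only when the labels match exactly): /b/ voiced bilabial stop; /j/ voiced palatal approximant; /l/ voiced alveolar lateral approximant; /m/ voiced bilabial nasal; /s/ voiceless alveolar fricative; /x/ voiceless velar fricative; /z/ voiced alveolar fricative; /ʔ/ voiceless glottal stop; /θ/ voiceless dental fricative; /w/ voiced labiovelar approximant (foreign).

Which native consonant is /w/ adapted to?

/j/ is closest: same manner (approximant), place distance 2 (labiovelar→palatal), same voicing; total 2. Next closest is /x/ at distance 6.

j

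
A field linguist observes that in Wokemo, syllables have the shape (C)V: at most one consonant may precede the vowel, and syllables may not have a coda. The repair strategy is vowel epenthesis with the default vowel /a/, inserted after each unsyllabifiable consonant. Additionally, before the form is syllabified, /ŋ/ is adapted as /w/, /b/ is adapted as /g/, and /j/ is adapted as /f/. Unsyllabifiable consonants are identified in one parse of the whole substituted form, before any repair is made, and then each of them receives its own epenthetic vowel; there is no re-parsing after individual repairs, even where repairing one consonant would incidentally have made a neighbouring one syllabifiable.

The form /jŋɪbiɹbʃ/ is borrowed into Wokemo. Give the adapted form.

fawɪgiɹagaʃa

Substitution: /j/ → /f/, /ŋ/ → /w/, /b/ → /g/, giving /fwɪgiɹgʃ/.
Under (C)V, the unsyllabifiable consonants are /f/, /ɹ/, /g/, /ʃ/ (no codas are permitted; onsets are limited to one consonant).
Epenthesis after each stranded consonant: /f/ → /fa/, /ɹ/ → /ɹa/, /g/ → /ga/, /ʃ/ → /ʃa/.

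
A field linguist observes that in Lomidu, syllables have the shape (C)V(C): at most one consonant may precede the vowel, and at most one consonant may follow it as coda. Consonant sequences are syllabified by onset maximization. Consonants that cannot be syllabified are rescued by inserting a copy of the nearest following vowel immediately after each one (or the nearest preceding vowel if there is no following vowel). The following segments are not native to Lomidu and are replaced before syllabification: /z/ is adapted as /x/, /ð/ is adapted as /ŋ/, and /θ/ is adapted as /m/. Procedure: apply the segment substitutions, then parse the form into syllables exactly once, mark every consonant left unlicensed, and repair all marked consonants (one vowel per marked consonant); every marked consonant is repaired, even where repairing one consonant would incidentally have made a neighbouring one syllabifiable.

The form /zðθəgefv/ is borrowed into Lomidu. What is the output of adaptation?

xəŋəməgefve

Substitution: /z/ → /x/, /ð/ → /ŋ/, /θ/ → /m/, giving /xŋməgefv/.
The consonants /x/, /ŋ/, /v/ cannot be parsed into a legal (C)V(C) syllable (at most one coda consonant is licensed; onsets are limited to one consonant).
Epenthesis after each stranded consonant: /x/ → /xə/, /ŋ/ → /ŋə/, /v/ → /ve/.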